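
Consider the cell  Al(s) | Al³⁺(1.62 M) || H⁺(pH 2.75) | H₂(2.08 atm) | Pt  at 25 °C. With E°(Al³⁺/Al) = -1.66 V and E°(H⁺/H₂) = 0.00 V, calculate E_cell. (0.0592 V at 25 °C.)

1.48 V

The hydrogen couple is the cathode, so E°_cell = 1.66 V; n = 6.
[H⁺] = 10^(−2.75) = 0.0018 M, and Q = [Al³⁺]^2·P(H₂)^3 / [H⁺]^6 = 7.47 × 10^17.
E = E° − (0.0592/6) log Q = 1.66 − (0.0592/6)(17.873) = 1.484 V.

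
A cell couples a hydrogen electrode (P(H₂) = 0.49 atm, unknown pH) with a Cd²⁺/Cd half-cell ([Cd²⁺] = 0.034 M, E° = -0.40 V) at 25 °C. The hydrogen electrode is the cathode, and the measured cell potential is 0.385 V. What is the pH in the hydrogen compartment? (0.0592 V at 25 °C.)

pH = 1.14

E°_cell = 0.40 V and n = 2.
log Q = n(E° − E)/0.0592 = 2×(0.40 − 0.385)/0.0592 = 0.507.
With Q = [Cd²⁺]·P(H₂) / [H⁺]^2, solving for [H⁺] gives log[H⁺] = -1.143, so pH = 1.14.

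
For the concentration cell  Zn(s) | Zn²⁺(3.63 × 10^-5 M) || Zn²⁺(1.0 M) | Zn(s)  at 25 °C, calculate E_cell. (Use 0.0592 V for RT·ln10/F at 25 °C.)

Both half-cells are Zn²⁺/Zn, so E°_cell = 0. The concentrated side is the cathode; the cell reaction moves Zn²⁺ from high to low concentration with n = 2.
Q = [Zn²⁺]_dilute/[Zn²⁺]_conc = 3.63 × 10^-5/1.0 = 3.63 × 10^-5.
E = 0 − (0.0592/2) log Q = −(0.0592/2)(-4.440) = 0.1314 V.

0.13 V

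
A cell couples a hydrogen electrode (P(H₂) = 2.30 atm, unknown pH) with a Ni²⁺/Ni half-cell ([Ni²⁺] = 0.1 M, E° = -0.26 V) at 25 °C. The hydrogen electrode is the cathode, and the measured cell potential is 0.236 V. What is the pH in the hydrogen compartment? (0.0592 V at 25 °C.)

E°_cell = 0.26 V and n = 2.
log Q = n(E° − E)/0.0592 = 2×(0.26 − 0.236)/0.0592 = 0.811.
With Q = [Ni²⁺]·P(H₂) / [H⁺]^2, solving for [H⁺] gives log[H⁺] = -0.725, so pH = 0.72.

pH = 0.72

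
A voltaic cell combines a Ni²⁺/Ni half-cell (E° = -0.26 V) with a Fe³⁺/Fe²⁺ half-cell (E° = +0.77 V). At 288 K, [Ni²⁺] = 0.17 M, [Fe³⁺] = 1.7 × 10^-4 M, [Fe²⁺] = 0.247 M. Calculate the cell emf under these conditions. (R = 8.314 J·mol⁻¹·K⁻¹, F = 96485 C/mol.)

0.871 V

The Fe³⁺/Fe²⁺ couple has the higher reduction potential and acts as the cathode, so E°_cell = +0.77 − (-0.26) = 1.03 V.
Balancing electrons gives n = 2; the reaction quotient is Q = [Ni²⁺]·[Fe²⁺]^2/[Fe³⁺]^2 = 3.59 × 10^5.
E = E° − (RT/nF) ln Q = 1.03 − (8.314×288)/(2×96485) × (12.791) = 1.030 − 0.159 = 0.871 V.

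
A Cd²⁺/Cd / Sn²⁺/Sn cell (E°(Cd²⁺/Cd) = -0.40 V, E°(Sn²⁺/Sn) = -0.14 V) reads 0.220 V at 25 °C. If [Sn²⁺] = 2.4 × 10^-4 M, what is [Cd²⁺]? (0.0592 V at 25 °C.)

From the Nernst equation, log Q = n(E° − E)/0.0592 = 2(0.26 − 0.220)/0.0592 = 1.351, so Q = 22.5.
With Q = [Cd²⁺]/[Sn²⁺] and the known concentrations, [Cd²⁺] in the numerator gives [Cd²⁺] = 0.0054 M.

0.0054 M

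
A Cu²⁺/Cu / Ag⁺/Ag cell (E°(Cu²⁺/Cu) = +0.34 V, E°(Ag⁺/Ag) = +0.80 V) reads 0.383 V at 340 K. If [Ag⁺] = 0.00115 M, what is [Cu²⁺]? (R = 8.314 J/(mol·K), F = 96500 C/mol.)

From the Nernst equation, ln Q = nF(E° − E)/RT = 2×96500×(0.46 − 0.383)/(8.314×340) = 5.257, so Q = 192.
With Q = [Cu²⁺]/[Ag⁺]^2 and the known concentrations, [Cu²⁺] in the numerator gives [Cu²⁺] = 2.5 × 10^-4 M.

2.5 × 10^-4 M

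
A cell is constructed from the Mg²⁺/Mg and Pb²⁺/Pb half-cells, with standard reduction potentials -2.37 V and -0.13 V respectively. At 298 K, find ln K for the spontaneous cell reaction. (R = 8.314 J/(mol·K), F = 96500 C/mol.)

E°_cell = -0.13 − (-2.37) = 2.24 V, with n = 2 electrons transferred.
At equilibrium E = 0, so the Nernst equation gives ln K = nFE°/RT = (2)(96500)(2.24)/((8.314)(298)) = 174.49.

ln K = 174.5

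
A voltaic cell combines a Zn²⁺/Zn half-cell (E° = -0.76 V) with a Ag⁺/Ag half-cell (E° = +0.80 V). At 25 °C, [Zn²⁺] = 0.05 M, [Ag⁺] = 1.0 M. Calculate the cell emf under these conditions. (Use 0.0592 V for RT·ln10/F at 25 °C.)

1.60 V

The Ag⁺/Ag couple has the higher reduction potential and acts as the cathode, so E°_cell = +0.80 − (-0.76) = 1.56 V.
Balancing electrons gives n = 2; the reaction quotient is Q = [Zn²⁺]/[Ag⁺]^2 = 0.0500.
At 25 °C, E = E° − (0.0592/n) log Q = 1.56 − (0.0592/2)(-1.301) = 1.560 + 0.039 = 1.599 V.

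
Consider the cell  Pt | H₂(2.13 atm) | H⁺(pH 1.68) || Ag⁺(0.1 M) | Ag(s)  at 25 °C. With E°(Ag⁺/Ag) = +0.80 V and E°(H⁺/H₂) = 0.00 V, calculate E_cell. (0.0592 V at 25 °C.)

The Ag⁺/Ag couple is the cathode, so E°_cell = 0.80 V; n = 2.
[H⁺] = 10^(−1.68) = 0.021 M, and Q = [H⁺]^2 / ([Ag⁺]^2·P(H₂)) = 0.0205.
E = E° − (0.0592/2) log Q = 0.80 − (0.0592/2)(-1.688) = 0.850 V.

0.85 V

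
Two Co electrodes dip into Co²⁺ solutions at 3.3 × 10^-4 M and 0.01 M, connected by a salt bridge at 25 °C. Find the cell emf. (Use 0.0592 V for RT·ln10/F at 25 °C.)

0.044 V

Both half-cells are Co²⁺/Co, so E°_cell = 0. The concentrated side is the cathode; the cell reaction moves Co²⁺ from high to low concentration with n = 2.
Q = [Co²⁺]_dilute/[Co²⁺]_conc = 3.3 × 10^-4/0.01 = 0.0330.
E = 0 − (0.0592/2) log Q = −(0.0592/2)(-1.481) = 0.0438 V.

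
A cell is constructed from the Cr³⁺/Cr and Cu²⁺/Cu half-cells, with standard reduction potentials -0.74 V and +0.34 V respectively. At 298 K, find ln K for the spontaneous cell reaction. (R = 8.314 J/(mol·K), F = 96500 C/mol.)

E°_cell = +0.34 − (-0.74) = 1.08 V, with n = 6 electrons transferred.
At equilibrium E = 0, so the Nernst equation gives ln K = nFE°/RT = (6)(96500)(1.08)/((8.314)(298)) = 252.39.

ln K = 252.4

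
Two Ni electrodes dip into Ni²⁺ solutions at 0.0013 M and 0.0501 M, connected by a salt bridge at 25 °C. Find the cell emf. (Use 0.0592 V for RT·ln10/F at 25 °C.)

Both half-cells are Ni²⁺/Ni, so E°_cell = 0. The concentrated side is the cathode; the cell reaction moves Ni²⁺ from high to low concentration with n = 2.
Q = [Ni²⁺]_dilute/[Ni²⁺]_conc = 0.0013/0.0501 = 0.0259.
E = 0 − (0.0592/2) log Q = −(0.0592/2)(-1.586) = 0.0469 V.

0.047 V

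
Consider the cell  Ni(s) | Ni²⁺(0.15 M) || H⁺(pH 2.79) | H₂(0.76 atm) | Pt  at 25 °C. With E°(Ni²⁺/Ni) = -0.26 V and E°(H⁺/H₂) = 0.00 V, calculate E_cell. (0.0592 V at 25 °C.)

The hydrogen couple is the cathode, so E°_cell = 0.26 V; n = 2.
[H⁺] = 10^(−2.79) = 0.0016 M, and Q = [Ni²⁺]·P(H₂) / [H⁺]^2 = 4.33 × 10^4.
E = E° − (0.0592/2) log Q = 0.26 − (0.0592/2)(4.637) = 0.123 V.

0.12 V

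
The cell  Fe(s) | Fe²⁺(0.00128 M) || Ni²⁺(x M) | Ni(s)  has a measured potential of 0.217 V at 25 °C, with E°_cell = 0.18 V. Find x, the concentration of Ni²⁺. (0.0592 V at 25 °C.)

From the Nernst equation, log Q = n(E° − E)/0.0592 = 2(0.18 − 0.217)/0.0592 = -1.250, so Q = 0.0562.
With Q = [Fe²⁺]/[Ni²⁺] and the known concentrations, [Ni²⁺] in the denominator gives [Ni²⁺] = 0.023 M.

0.023 M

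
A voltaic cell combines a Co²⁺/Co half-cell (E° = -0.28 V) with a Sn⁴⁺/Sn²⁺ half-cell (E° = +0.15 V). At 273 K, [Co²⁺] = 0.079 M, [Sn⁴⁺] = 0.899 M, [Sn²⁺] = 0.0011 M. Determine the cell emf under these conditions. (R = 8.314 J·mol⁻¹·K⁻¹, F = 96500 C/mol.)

The Sn⁴⁺/Sn²⁺ couple has the higher reduction potential and acts as the cathode, so E°_cell = +0.15 − (-0.28) = 0.43 V.
Balancing electrons gives n = 2; the reaction quotient is Q = [Co²⁺]·[Sn²⁺]/[Sn⁴⁺] = 9.67 × 10^-5.
E = E° − (RT/nF) ln Q = 0.43 − (8.314×273)/(2×96500) × (-9.244) = 0.430 + 0.109 = 0.539 V.

0.539 V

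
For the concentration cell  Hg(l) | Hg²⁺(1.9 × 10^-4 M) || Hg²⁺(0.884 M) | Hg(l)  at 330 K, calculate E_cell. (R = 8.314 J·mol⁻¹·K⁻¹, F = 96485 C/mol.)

Both half-cells are Hg²⁺/Hg, so E°_cell = 0. The concentrated side is the cathode; the cell reaction moves Hg²⁺ from high to low concentration with n = 2.
Q = [Hg²⁺]_dilute/[Hg²⁺]_conc = 1.9 × 10^-4/0.884 = 2.15 × 10^-4.
E = 0 − (RT/nF) ln Q = −((8.314×330)/(2×96485))(-8.445) = 0.1201 V.

0.12 V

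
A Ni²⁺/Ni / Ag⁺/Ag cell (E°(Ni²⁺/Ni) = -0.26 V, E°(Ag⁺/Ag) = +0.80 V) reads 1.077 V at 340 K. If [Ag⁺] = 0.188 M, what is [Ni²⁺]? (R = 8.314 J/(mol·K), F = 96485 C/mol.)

0.011 M

From the Nernst equation, ln Q = nF(E° − E)/RT = 2×96485×(1.06 − 1.077)/(8.314×340) = -1.161, so Q = 0.313.
With Q = [Ni²⁺]/[Ag⁺]^2 and the known concentrations, [Ni²⁺] in the numerator gives [Ni²⁺] = 0.011 M.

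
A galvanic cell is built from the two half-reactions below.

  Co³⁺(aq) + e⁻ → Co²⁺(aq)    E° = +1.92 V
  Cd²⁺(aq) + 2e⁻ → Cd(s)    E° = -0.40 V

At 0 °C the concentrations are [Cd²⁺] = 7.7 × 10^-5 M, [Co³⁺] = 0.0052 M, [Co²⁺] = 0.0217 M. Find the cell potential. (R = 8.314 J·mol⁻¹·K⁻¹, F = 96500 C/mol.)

The Co³⁺/Co²⁺ couple has the higher reduction potential and acts as the cathode, so E°_cell = +1.92 − (-0.40) = 2.32 V.
Balancing electrons gives n = 2; the reaction quotient is Q = [Cd²⁺]·[Co²⁺]^2/[Co³⁺]^2 = 0.00134.
E = E° − (RT/nF) ln Q = 2.32 − (8.314×273)/(2×96500) × (-6.614) = 2.320 + 0.078 = 2.398 V.

2.40 V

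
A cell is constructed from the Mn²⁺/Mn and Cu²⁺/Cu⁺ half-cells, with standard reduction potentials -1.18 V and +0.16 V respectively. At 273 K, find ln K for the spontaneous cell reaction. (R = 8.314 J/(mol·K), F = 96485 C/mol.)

ln K = 113.9

E°_cell = +0.16 − (-1.18) = 1.34 V, with n = 2 electrons transferred.
At equilibrium E = 0, so the Nernst equation gives ln K = nFE°/RT = (2)(96485)(1.34)/((8.314)(273)) = 113.93.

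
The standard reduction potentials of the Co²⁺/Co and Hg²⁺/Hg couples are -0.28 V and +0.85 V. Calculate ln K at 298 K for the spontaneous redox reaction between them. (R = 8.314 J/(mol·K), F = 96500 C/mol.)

ln K = 88.0

E°_cell = +0.85 − (-0.28) = 1.13 V, with n = 2 electrons transferred.
At equilibrium E = 0, so the Nernst equation gives ln K = nFE°/RT = (2)(96500)(1.13)/((8.314)(298)) = 88.03.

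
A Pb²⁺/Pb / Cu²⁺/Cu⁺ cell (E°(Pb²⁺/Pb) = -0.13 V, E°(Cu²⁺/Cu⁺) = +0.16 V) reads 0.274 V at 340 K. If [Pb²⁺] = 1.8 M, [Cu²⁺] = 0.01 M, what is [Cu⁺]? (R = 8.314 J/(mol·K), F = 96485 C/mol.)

0.013 M

From the Nernst equation, ln Q = nF(E° − E)/RT = 2×96485×(0.29 − 0.274)/(8.314×340) = 1.092, so Q = 2.98.
With Q = [Pb²⁺]·[Cu⁺]^2/[Cu²⁺]^2 and the known concentrations, [Cu⁺]^2 in the numerator gives [Cu⁺] = 0.013 M.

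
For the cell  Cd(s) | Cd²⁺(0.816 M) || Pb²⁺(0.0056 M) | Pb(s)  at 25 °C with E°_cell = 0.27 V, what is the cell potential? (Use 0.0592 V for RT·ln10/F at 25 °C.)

0.206 V

Balancing electrons gives n = 2; the reaction quotient is Q = [Cd²⁺]/[Pb²⁺] = 146.
At 25 °C, E = E° − (0.0592/n) log Q = 0.27 − (0.0592/2)(2.164) = 0.270 − 0.064 = 0.206 V.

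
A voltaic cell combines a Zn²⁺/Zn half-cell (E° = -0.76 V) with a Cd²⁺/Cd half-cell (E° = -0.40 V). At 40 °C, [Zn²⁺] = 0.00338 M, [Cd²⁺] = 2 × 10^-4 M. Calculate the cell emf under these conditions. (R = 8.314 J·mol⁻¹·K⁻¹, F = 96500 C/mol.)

0.322 V

The Cd²⁺/Cd couple has the higher reduction potential and acts as the cathode, so E°_cell = -0.40 − (-0.76) = 0.36 V.
Balancing electrons gives n = 2; the reaction quotient is Q = [Zn²⁺]/[Cd²⁺] = 16.9.
E = E° − (RT/nF) ln Q = 0.36 − (8.314×313)/(2×96500) × (2.827) = 0.360 − 0.038 = 0.322 V.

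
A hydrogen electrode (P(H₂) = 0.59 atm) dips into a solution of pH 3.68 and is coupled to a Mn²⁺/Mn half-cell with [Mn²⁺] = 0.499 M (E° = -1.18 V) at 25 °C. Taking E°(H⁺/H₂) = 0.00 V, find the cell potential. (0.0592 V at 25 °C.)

The hydrogen couple is the cathode, so E°_cell = 1.18 V; n = 2.
[H⁺] = 10^(−3.68) = 2.1 × 10^-4 M, and Q = [Mn²⁺]·P(H₂) / [H⁺]^2 = 6.74 × 10^6.
E = E° − (0.0592/2) log Q = 1.18 − (0.0592/2)(6.829) = 0.978 V.

0.98 V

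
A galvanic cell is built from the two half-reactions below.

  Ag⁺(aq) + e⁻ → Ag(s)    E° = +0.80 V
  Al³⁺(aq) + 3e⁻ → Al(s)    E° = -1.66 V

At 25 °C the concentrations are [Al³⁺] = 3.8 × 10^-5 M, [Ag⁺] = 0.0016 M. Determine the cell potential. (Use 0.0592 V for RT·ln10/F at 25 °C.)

The Ag⁺/Ag couple has the higher reduction potential and acts as the cathode, so E°_cell = +0.80 − (-1.66) = 2.46 V.
Balancing electrons gives n = 3; the reaction quotient is Q = [Al³⁺]/[Ag⁺]^3 = 9280.
At 25 °C, E = E° − (0.0592/n) log Q = 2.46 − (0.0592/3)(3.967) = 2.460 − 0.078 = 2.382 V.

2.38 V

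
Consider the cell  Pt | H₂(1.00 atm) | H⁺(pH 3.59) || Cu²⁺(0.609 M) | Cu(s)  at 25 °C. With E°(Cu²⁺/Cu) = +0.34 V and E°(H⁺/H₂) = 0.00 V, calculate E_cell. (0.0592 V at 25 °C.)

0.55 V

The Cu²⁺/Cu couple is the cathode, so E°_cell = 0.34 V; n = 2.
[H⁺] = 10^(−3.59) = 2.6 × 10^-4 M, and Q = [H⁺]^2 / ([Cu²⁺]·P(H₂)) = 1.08 × 10^-7.
E = E° − (0.0592/2) log Q = 0.34 − (0.0592/2)(-6.965) = 0.546 V.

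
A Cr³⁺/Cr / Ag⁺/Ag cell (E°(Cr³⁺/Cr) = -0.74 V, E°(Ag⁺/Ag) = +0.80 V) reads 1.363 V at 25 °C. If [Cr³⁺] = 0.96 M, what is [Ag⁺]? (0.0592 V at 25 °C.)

From the Nernst equation, log Q = n(E° − E)/0.0592 = 3(1.54 − 1.363)/0.0592 = 8.970, so Q = 9.32 × 10^8.
With Q = [Cr³⁺]/[Ag⁺]^3 and the known concentrations, [Ag⁺]^3 in the denominator gives [Ag⁺] = 0.001 M.

0.001 M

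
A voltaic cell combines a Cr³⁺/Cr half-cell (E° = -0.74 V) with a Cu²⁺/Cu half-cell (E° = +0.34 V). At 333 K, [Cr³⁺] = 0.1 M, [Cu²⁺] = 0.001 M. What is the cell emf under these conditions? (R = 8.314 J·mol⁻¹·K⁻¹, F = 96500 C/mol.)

The Cu²⁺/Cu couple has the higher reduction potential and acts as the cathode, so E°_cell = +0.34 − (-0.74) = 1.08 V.
Balancing electrons gives n = 6; the reaction quotient is Q = [Cr³⁺]^2/[Cu²⁺]^3 = 1 × 10^7.
E = E° − (RT/nF) ln Q = 1.08 − (8.314×333)/(6×96500) × (16.118) = 1.080 − 0.077 = 1.003 V.

1.00 V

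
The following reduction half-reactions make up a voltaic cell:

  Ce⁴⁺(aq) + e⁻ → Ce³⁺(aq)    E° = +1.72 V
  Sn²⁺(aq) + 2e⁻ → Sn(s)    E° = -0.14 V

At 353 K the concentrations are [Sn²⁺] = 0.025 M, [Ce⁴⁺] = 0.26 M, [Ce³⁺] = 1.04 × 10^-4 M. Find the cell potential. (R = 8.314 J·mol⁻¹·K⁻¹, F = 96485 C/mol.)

The Ce⁴⁺/Ce³⁺ couple has the higher reduction potential and acts as the cathode, so E°_cell = +1.72 − (-0.14) = 1.86 V.
Balancing electrons gives n = 2; the reaction quotient is Q = [Sn²⁺]·[Ce³⁺]^2/[Ce⁴⁺]^2 = 4 × 10^-9.
E = E° − (RT/nF) ln Q = 1.86 − (8.314×353)/(2×96485) × (-19.337) = 1.860 + 0.294 = 2.154 V.

2.15 V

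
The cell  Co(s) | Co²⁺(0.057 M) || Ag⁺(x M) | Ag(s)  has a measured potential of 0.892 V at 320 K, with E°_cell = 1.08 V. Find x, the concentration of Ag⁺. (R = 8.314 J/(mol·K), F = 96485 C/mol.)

From the Nernst equation, ln Q = nF(E° − E)/RT = 2×96485×(1.08 − 0.892)/(8.314×320) = 13.636, so Q = 8.36 × 10^5.
With Q = [Co²⁺]/[Ag⁺]^2 and the known concentrations, [Ag⁺]^2 in the denominator gives [Ag⁺] = 2.6 × 10^-4 M.

2.6 × 10^-4 M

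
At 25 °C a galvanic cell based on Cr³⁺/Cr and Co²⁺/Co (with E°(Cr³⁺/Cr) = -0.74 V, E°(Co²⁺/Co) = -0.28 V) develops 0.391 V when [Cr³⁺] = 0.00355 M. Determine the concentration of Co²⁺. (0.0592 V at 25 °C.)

1.1 × 10^-4 M

From the Nernst equation, log Q = n(E° − E)/0.0592 = 6(0.46 − 0.391)/0.0592 = 6.993, so Q = 9.85 × 10^6.
With Q = [Cr³⁺]^2/[Co²⁺]^3 and the known concentrations, [Co²⁺]^3 in the denominator gives [Co²⁺] = 1.1 × 10^-4 M.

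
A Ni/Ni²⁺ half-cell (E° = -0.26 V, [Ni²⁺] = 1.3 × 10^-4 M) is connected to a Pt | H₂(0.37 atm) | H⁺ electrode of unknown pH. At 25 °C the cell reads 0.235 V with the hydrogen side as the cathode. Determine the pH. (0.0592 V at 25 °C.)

pH = 2.58

E°_cell = 0.26 V and n = 2.
log Q = n(E° − E)/0.0592 = 2×(0.26 − 0.235)/0.0592 = 0.845.
With Q = [Ni²⁺]·P(H₂) / [H⁺]^2, solving for [H⁺] gives log[H⁺] = -2.581, so pH = 2.58.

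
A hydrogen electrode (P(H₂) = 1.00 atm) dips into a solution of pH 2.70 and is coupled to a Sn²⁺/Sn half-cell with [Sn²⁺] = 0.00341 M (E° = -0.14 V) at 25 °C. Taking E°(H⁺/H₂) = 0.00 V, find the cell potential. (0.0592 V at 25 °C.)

The hydrogen couple is the cathode, so E°_cell = 0.14 V; n = 2.
[H⁺] = 10^(−2.70) = 0.0020 M, and Q = [Sn²⁺]·P(H₂) / [H⁺]^2 = 857.
E = E° − (0.0592/2) log Q = 0.14 − (0.0592/2)(2.933) = 0.053 V.

0.053 V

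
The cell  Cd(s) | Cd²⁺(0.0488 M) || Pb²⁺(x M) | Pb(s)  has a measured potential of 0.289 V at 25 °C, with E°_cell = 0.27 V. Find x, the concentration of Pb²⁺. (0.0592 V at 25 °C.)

From the Nernst equation, log Q = n(E° − E)/0.0592 = 2(0.27 − 0.289)/0.0592 = -0.642, so Q = 0.228.
With Q = [Cd²⁺]/[Pb²⁺] and the known concentrations, [Pb²⁺] in the denominator gives [Pb²⁺] = 0.21 M.

0.21 M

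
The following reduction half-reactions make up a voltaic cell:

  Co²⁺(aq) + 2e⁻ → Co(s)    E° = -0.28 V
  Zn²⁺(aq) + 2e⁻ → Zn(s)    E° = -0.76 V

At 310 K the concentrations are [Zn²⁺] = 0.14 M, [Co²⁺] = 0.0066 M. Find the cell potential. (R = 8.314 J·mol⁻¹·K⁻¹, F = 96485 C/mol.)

The Co²⁺/Co couple has the higher reduction potential and acts as the cathode, so E°_cell = -0.28 − (-0.76) = 0.48 V.
Balancing electrons gives n = 2; the reaction quotient is Q = [Zn²⁺]/[Co²⁺] = 21.2.
E = E° − (RT/nF) ln Q = 0.48 − (8.314×310)/(2×96485) × (3.055) = 0.480 − 0.041 = 0.439 V.

0.439 V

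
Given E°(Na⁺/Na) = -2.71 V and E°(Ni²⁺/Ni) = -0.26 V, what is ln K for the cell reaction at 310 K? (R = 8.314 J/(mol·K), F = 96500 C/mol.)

E°_cell = -0.26 − (-2.71) = 2.45 V, with n = 2 electrons transferred.
At equilibrium E = 0, so the Nernst equation gives ln K = nFE°/RT = (2)(96500)(2.45)/((8.314)(310)) = 183.46.

ln K = 183.5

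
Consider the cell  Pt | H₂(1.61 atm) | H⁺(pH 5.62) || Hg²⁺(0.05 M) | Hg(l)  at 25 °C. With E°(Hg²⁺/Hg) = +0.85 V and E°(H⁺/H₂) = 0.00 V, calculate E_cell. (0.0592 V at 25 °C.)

1.15 V

The Hg²⁺/Hg couple is the cathode, so E°_cell = 0.85 V; n = 2.
[H⁺] = 10^(−5.62) = 2.4 × 10^-6 M, and Q = [H⁺]^2 / ([Hg²⁺]·P(H₂)) = 7.15 × 10^-11.
E = E° − (0.0592/2) log Q = 0.85 − (0.0592/2)(-10.146) = 1.150 V.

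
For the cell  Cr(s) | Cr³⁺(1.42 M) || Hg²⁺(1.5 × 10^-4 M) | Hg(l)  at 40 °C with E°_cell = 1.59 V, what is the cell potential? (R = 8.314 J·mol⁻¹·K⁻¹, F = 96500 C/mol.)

Balancing electrons gives n = 6; the reaction quotient is Q = [Cr³⁺]^2/[Hg²⁺]^3 = 5.97 × 10^11.
E = E° − (RT/nF) ln Q = 1.59 − (8.314×313)/(6×96500) × (27.116) = 1.590 − 0.122 = 1.468 V.

1.47 V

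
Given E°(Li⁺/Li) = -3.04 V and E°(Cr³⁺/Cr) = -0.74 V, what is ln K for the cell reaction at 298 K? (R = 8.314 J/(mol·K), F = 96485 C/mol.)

E°_cell = -0.74 − (-3.04) = 2.30 V, with n = 3 electrons transferred.
At equilibrium E = 0, so the Nernst equation gives ln K = nFE°/RT = (3)(96485)(2.30)/((8.314)(298)) = 268.71.

ln K = 268.7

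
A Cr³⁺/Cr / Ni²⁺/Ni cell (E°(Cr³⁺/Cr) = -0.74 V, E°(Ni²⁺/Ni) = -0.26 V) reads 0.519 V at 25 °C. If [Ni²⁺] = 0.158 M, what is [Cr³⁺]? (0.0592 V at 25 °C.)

6.6 × 10^-4 M

From the Nernst equation, log Q = n(E° − E)/0.0592 = 6(0.48 − 0.519)/0.0592 = -3.953, so Q = 1.12 × 10^-4.
With Q = [Cr³⁺]^2/[Ni²⁺]^3 and the known concentrations, [Cr³⁺]^2 in the numerator gives [Cr³⁺] = 6.6 × 10^-4 M.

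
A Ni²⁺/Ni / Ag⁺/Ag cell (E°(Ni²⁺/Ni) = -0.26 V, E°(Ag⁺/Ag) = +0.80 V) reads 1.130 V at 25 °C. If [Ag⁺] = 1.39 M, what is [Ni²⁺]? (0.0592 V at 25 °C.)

From the Nernst equation, log Q = n(E° − E)/0.0592 = 2(1.06 − 1.130)/0.0592 = -2.365, so Q = 0.00432.
With Q = [Ni²⁺]/[Ag⁺]^2 and the known concentrations, [Ni²⁺] in the numerator gives [Ni²⁺] = 0.0083 M.

0.0083 M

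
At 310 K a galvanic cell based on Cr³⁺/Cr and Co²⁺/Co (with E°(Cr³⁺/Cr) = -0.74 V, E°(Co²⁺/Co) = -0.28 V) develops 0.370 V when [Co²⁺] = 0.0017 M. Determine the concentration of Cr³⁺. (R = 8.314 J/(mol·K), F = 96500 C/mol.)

1.7 M

From the Nernst equation, ln Q = nF(E° − E)/RT = 6×96500×(0.46 − 0.370)/(8.314×310) = 20.219, so Q = 6.04 × 10^8.
With Q = [Cr³⁺]^2/[Co²⁺]^3 and the known concentrations, [Cr³⁺]^2 in the numerator gives [Cr³⁺] = 1.7 M.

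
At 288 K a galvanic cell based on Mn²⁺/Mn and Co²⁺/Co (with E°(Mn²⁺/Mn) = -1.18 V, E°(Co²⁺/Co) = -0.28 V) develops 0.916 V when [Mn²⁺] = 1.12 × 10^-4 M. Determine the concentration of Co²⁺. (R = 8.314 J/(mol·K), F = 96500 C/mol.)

From the Nernst equation, ln Q = nF(E° − E)/RT = 2×96500×(0.90 − 0.916)/(8.314×288) = -1.290, so Q = 0.275.
With Q = [Mn²⁺]/[Co²⁺] and the known concentrations, [Co²⁺] in the denominator gives [Co²⁺] = 4.1 × 10^-4 M.

4.1 × 10^-4 M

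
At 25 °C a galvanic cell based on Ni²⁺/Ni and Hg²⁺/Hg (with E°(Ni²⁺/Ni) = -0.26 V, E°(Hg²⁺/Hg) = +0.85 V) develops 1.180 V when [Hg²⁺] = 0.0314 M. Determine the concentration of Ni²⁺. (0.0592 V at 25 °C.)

1.4 × 10^-4 M

From the Nernst equation, log Q = n(E° − E)/0.0592 = 2(1.11 − 1.180)/0.0592 = -2.365, so Q = 0.00432.
With Q = [Ni²⁺]/[Hg²⁺] and the known concentrations, [Ni²⁺] in the numerator gives [Ni²⁺] = 1.4 × 10^-4 M.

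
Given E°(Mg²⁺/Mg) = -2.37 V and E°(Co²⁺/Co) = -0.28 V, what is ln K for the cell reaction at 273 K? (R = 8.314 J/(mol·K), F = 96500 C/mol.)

E°_cell = -0.28 − (-2.37) = 2.09 V, with n = 2 electrons transferred.
At equilibrium E = 0, so the Nernst equation gives ln K = nFE°/RT = (2)(96500)(2.09)/((8.314)(273)) = 177.72.

ln K = 177.7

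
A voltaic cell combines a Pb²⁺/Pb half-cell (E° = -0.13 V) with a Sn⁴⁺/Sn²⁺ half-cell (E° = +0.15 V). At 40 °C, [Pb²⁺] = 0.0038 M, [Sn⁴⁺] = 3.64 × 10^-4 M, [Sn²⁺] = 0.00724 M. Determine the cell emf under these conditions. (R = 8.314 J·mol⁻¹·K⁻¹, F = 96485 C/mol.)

The Sn⁴⁺/Sn²⁺ couple has the higher reduction potential and acts as the cathode, so E°_cell = +0.15 − (-0.13) = 0.28 V.
Balancing electrons gives n = 2; the reaction quotient is Q = [Pb²⁺]·[Sn²⁺]/[Sn⁴⁺] = 0.0756.
E = E° − (RT/nF) ln Q = 0.28 − (8.314×313)/(2×96485) × (-2.583) = 0.280 + 0.035 = 0.315 V.

0.315 V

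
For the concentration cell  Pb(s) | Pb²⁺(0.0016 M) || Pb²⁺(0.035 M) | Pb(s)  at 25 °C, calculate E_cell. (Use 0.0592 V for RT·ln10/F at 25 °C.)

Both half-cells are Pb²⁺/Pb, so E°_cell = 0. The concentrated side is the cathode; the cell reaction moves Pb²⁺ from high to low concentration with n = 2.
Q = [Pb²⁺]_dilute/[Pb²⁺]_conc = 0.0016/0.035 = 0.0457.
E = 0 − (0.0592/2) log Q = −(0.0592/2)(-1.340) = 0.0397 V.

0.040 V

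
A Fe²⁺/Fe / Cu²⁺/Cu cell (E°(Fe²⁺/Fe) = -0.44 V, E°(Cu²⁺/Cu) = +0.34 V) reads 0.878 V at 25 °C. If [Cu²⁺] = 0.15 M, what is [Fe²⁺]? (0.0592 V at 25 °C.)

7.3 × 10^-5 M

From the Nernst equation, log Q = n(E° − E)/0.0592 = 2(0.78 − 0.878)/0.0592 = -3.311, so Q = 4.89 × 10^-4.
With Q = [Fe²⁺]/[Cu²⁺] and the known concentrations, [Fe²⁺] in the numerator gives [Fe²⁺] = 7.3 × 10^-5 M.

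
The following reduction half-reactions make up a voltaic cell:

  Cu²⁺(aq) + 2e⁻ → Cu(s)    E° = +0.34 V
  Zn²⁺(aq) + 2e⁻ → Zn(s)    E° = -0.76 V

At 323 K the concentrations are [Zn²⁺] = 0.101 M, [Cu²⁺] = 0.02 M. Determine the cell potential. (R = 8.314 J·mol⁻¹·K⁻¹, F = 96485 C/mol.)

1.08 V

The Cu²⁺/Cu couple has the higher reduction potential and acts as the cathode, so E°_cell = +0.34 − (-0.76) = 1.10 V.
Balancing electrons gives n = 2; the reaction quotient is Q = [Zn²⁺]/[Cu²⁺] = 5.05.
E = E° − (RT/nF) ln Q = 1.10 − (8.314×323)/(2×96485) × (1.619) = 1.100 − 0.023 = 1.077 V.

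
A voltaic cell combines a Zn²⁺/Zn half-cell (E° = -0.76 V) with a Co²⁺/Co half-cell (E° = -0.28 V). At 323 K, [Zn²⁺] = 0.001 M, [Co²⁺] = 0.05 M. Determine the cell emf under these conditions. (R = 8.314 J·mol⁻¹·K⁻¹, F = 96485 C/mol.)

0.534 V

The Co²⁺/Co couple has the higher reduction potential and acts as the cathode, so E°_cell = -0.28 − (-0.76) = 0.48 V.
Balancing electrons gives n = 2; the reaction quotient is Q = [Zn²⁺]/[Co²⁺] = 0.0200.
E = E° − (RT/nF) ln Q = 0.48 − (8.314×323)/(2×96485) × (-3.912) = 0.480 + 0.054 = 0.534 V.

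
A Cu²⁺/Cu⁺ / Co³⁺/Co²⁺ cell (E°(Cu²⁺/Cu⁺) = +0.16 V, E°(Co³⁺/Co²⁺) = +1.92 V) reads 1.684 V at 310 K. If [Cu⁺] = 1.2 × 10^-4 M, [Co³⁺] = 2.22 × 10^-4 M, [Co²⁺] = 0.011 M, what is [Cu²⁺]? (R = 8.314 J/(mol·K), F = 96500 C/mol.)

4.2 × 10^-5 M

From the Nernst equation, ln Q = nF(E° − E)/RT = 1×96500×(1.76 − 1.684)/(8.314×310) = 2.846, so Q = 17.2.
With Q = [Cu²⁺]·[Co²⁺]/([Cu⁺]·[Co³⁺]) and the known concentrations, [Cu²⁺] in the numerator gives [Cu²⁺] = 4.2 × 10^-5 M.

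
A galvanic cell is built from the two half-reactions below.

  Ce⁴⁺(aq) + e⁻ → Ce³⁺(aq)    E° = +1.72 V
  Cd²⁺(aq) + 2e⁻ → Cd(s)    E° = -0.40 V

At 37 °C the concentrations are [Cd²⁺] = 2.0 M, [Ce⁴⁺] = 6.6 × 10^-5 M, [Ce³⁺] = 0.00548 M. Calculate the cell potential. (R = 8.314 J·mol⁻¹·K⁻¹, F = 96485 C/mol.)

The Ce⁴⁺/Ce³⁺ couple has the higher reduction potential and acts as the cathode, so E°_cell = +1.72 − (-0.40) = 2.12 V.
Balancing electrons gives n = 2; the reaction quotient is Q = [Cd²⁺]·[Ce³⁺]^2/[Ce⁴⁺]^2 = 1.38 × 10^4.
E = E° − (RT/nF) ln Q = 2.12 − (8.314×310)/(2×96485) × (9.532) = 2.120 − 0.127 = 1.993 V.

1.99 V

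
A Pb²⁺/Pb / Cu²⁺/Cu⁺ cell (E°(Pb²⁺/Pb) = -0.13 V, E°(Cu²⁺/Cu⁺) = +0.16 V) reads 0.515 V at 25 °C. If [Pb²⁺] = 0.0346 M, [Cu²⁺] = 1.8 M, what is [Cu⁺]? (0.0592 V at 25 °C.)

0.0015 M

From the Nernst equation, log Q = n(E° − E)/0.0592 = 2(0.29 − 0.515)/0.0592 = -7.601, so Q = 2.5 × 10^-8.
With Q = [Pb²⁺]·[Cu⁺]^2/[Cu²⁺]^2 and the known concentrations, [Cu⁺]^2 in the numerator gives [Cu⁺] = 0.0015 M.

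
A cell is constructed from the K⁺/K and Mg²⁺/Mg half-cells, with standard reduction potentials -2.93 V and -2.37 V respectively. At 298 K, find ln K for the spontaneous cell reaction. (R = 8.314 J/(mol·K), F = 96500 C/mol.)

ln K = 43.6

E°_cell = -2.37 − (-2.93) = 0.56 V, with n = 2 electrons transferred.
At equilibrium E = 0, so the Nernst equation gives ln K = nFE°/RT = (2)(96500)(0.56)/((8.314)(298)) = 43.62.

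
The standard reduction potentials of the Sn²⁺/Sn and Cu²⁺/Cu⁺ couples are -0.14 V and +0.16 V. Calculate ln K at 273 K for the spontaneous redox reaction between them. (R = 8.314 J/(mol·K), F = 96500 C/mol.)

ln K = 25.5

E°_cell = +0.16 − (-0.14) = 0.30 V, with n = 2 electrons transferred.
At equilibrium E = 0, so the Nernst equation gives ln K = nFE°/RT = (2)(96500)(0.30)/((8.314)(273)) = 25.51.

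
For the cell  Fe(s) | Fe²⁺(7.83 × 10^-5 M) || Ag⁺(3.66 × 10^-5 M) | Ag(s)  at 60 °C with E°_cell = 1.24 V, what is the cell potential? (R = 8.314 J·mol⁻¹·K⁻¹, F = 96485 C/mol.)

Balancing electrons gives n = 2; the reaction quotient is Q = [Fe²⁺]/[Ag⁺]^2 = 5.85 × 10^4.
E = E° − (RT/nF) ln Q = 1.24 − (8.314×333)/(2×96485) × (10.976) = 1.240 − 0.157 = 1.083 V.

1.08 V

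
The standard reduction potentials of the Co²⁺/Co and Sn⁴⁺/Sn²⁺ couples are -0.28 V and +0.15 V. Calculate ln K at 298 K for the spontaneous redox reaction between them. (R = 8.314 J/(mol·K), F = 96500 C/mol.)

ln K = 33.5

E°_cell = +0.15 − (-0.28) = 0.43 V, with n = 2 electrons transferred.
At equilibrium E = 0, so the Nernst equation gives ln K = nFE°/RT = (2)(96500)(0.43)/((8.314)(298)) = 33.50.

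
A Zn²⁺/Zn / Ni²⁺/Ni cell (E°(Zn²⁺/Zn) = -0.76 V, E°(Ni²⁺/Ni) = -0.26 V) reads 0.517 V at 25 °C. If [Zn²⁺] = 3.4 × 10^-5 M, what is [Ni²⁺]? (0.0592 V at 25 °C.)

From the Nernst equation, log Q = n(E° − E)/0.0592 = 2(0.50 − 0.517)/0.0592 = -0.574, so Q = 0.266.
With Q = [Zn²⁺]/[Ni²⁺] and the known concentrations, [Ni²⁺] in the denominator gives [Ni²⁺] = 1.3 × 10^-4 M.

1.3 × 10^-4 M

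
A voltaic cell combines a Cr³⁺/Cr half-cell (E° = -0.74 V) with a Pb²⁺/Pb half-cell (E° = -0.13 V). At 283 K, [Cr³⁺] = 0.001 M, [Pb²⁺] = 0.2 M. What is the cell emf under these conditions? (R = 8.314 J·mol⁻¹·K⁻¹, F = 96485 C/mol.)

0.647 V

The Pb²⁺/Pb couple has the higher reduction potential and acts as the cathode, so E°_cell = -0.13 − (-0.74) = 0.61 V.
Balancing electrons gives n = 6; the reaction quotient is Q = [Cr³⁺]^2/[Pb²⁺]^3 = 1.25 × 10^-4.
E = E° − (RT/nF) ln Q = 0.61 − (8.314×283)/(6×96485) × (-8.987) = 0.610 + 0.037 = 0.647 V.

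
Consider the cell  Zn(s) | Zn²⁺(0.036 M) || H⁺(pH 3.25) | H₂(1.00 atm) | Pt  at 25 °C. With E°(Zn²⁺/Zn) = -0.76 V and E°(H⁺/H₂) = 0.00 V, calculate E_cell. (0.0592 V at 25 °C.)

The hydrogen couple is the cathode, so E°_cell = 0.76 V; n = 2.
[H⁺] = 10^(−3.25) = 5.6 × 10^-4 M, and Q = [Zn²⁺]·P(H₂) / [H⁺]^2 = 1.14 × 10^5.
E = E° − (0.0592/2) log Q = 0.76 − (0.0592/2)(5.056) = 0.610 V.

0.61 V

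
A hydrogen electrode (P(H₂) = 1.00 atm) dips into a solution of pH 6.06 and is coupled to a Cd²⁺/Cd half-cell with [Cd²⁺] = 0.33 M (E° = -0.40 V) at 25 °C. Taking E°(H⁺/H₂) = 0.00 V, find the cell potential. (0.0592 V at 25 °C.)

The hydrogen couple is the cathode, so E°_cell = 0.40 V; n = 2.
[H⁺] = 10^(−6.06) = 8.7 × 10^-7 M, and Q = [Cd²⁺]·P(H₂) / [H⁺]^2 = 4.35 × 10^11.
E = E° − (0.0592/2) log Q = 0.40 − (0.0592/2)(11.639) = 0.055 V.

0.055 V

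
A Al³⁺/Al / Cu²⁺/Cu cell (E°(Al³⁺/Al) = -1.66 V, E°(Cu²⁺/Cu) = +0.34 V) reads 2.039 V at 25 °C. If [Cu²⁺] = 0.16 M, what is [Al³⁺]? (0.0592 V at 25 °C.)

From the Nernst equation, log Q = n(E° − E)/0.0592 = 6(2.00 − 2.039)/0.0592 = -3.953, so Q = 1.12 × 10^-4.
With Q = [Al³⁺]^2/[Cu²⁺]^3 and the known concentrations, [Al³⁺]^2 in the numerator gives [Al³⁺] = 6.8 × 10^-4 M.

6.8 × 10^-4 M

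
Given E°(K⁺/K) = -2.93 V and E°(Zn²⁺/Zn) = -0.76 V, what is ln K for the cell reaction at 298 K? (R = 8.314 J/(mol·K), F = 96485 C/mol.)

E°_cell = -0.76 − (-2.93) = 2.17 V, with n = 2 electrons transferred.
At equilibrium E = 0, so the Nernst equation gives ln K = nFE°/RT = (2)(96485)(2.17)/((8.314)(298)) = 169.01.

ln K = 169.0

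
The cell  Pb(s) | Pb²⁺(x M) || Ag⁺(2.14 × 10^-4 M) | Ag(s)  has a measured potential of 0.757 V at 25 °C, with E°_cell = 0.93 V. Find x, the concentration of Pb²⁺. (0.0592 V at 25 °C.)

From the Nernst equation, log Q = n(E° − E)/0.0592 = 2(0.93 − 0.757)/0.0592 = 5.845, so Q = 6.99 × 10^5.
With Q = [Pb²⁺]/[Ag⁺]^2 and the known concentrations, [Pb²⁺] in the numerator gives [Pb²⁺] = 0.032 M.

0.032 M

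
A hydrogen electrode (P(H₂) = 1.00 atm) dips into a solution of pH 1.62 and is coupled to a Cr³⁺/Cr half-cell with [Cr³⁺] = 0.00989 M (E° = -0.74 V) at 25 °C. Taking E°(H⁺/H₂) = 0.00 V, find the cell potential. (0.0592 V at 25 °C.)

The hydrogen couple is the cathode, so E°_cell = 0.74 V; n = 6.
[H⁺] = 10^(−1.62) = 0.024 M, and Q = [Cr³⁺]^2·P(H₂)^3 / [H⁺]^6 = 5.13 × 10^5.
E = E° − (0.0592/6) log Q = 0.74 − (0.0592/6)(5.710) = 0.684 V.

0.68 V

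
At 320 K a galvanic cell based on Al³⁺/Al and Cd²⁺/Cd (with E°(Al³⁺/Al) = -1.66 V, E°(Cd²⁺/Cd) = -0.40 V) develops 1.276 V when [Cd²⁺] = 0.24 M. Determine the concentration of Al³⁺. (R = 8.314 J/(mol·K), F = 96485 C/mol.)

From the Nernst equation, ln Q = nF(E° − E)/RT = 6×96485×(1.26 − 1.276)/(8.314×320) = -3.482, so Q = 0.0308.
With Q = [Al³⁺]^2/[Cd²⁺]^3 and the known concentrations, [Al³⁺]^2 in the numerator gives [Al³⁺] = 0.021 M.

0.021 M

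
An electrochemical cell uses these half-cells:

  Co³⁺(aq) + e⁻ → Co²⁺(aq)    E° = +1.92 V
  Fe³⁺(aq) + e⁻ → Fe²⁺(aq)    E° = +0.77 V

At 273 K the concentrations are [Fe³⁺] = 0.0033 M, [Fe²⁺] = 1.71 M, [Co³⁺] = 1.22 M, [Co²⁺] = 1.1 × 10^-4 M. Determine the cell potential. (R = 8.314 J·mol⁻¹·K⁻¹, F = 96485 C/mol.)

1.52 V

The Co³⁺/Co²⁺ couple has the higher reduction potential and acts as the cathode, so E°_cell = +1.92 − (+0.77) = 1.15 V.
Balancing electrons gives n = 1; the reaction quotient is Q = [Fe³⁺]·[Co²⁺]/([Fe²⁺]·[Co³⁺]) = 1.74 × 10^-7.
E = E° − (RT/nF) ln Q = 1.15 − (8.314×273)/(1×96485) × (-15.564) = 1.150 + 0.366 = 1.516 V.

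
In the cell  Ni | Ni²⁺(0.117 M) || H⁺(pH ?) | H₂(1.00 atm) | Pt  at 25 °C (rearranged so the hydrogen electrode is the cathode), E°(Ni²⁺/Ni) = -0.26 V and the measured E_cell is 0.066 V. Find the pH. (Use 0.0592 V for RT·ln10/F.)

E°_cell = 0.26 V and n = 2.
log Q = n(E° − E)/0.0592 = 2×(0.26 − 0.066)/0.0592 = 6.554.
With Q = [Ni²⁺]·P(H₂) / [H⁺]^2, solving for [H⁺] gives log[H⁺] = -3.743, so pH = 3.74.

pH = 3.74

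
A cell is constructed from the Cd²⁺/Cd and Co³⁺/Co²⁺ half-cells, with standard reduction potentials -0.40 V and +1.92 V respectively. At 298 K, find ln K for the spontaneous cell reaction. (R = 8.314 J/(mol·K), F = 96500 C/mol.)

ln K = 180.7

E°_cell = +1.92 − (-0.40) = 2.32 V, with n = 2 electrons transferred.
At equilibrium E = 0, so the Nernst equation gives ln K = nFE°/RT = (2)(96500)(2.32)/((8.314)(298)) = 180.73.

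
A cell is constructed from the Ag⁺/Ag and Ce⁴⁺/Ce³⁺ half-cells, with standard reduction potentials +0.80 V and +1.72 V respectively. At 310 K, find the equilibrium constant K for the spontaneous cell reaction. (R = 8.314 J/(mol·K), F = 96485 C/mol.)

9.1 × 10^14

E°_cell = +1.72 − (+0.80) = 0.92 V, with n = 1 electron transferred.
At equilibrium E = 0, so the Nernst equation gives ln K = nFE°/RT = (1)(96485)(0.92)/((8.314)(310)) = 34.44.
K = e^34.44 = 9.1 × 10^14.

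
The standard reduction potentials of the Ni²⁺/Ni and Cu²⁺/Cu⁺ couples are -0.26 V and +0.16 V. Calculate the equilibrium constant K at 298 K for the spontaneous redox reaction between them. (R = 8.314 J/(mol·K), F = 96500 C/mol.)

1.6 × 10^14

E°_cell = +0.16 − (-0.26) = 0.42 V, with n = 2 electrons transferred.
At equilibrium E = 0, so the Nernst equation gives ln K = nFE°/RT = (2)(96500)(0.42)/((8.314)(298)) = 32.72.
K = e^32.72 = 1.6 × 10^14.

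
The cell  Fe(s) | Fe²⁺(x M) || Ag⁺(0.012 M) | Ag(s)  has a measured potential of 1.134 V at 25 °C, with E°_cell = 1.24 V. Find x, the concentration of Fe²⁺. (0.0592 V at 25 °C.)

From the Nernst equation, log Q = n(E° − E)/0.0592 = 2(1.24 − 1.134)/0.0592 = 3.581, so Q = 3810.
With Q = [Fe²⁺]/[Ag⁺]^2 and the known concentrations, [Fe²⁺] in the numerator gives [Fe²⁺] = 0.55 M.

0.55 M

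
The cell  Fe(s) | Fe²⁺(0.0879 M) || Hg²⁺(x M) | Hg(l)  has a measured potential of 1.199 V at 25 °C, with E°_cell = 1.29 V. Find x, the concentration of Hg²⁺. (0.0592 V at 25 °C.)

7.4 × 10^-5 M

From the Nernst equation, log Q = n(E° − E)/0.0592 = 2(1.29 − 1.199)/0.0592 = 3.074, so Q = 1190.
With Q = [Fe²⁺]/[Hg²⁺] and the known concentrations, [Hg²⁺] in the denominator gives [Hg²⁺] = 7.4 × 10^-5 M.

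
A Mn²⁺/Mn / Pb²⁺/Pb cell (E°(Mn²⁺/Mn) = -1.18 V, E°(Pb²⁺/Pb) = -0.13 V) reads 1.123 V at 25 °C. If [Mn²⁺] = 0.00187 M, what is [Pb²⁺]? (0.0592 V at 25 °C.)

0.55 M

From the Nernst equation, log Q = n(E° − E)/0.0592 = 2(1.05 − 1.123)/0.0592 = -2.466, so Q = 0.00342.
With Q = [Mn²⁺]/[Pb²⁺] and the known concentrations, [Pb²⁺] in the denominator gives [Pb²⁺] = 0.55 M.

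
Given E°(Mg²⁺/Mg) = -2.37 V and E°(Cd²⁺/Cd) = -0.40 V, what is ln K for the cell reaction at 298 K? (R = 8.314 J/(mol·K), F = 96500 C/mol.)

ln K = 153.5

E°_cell = -0.40 − (-2.37) = 1.97 V, with n = 2 electrons transferred.
At equilibrium E = 0, so the Nernst equation gives ln K = nFE°/RT = (2)(96500)(1.97)/((8.314)(298)) = 153.46.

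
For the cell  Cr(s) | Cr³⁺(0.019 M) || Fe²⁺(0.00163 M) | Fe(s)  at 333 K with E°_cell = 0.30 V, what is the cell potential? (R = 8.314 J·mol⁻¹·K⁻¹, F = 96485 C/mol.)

Balancing electrons gives n = 6; the reaction quotient is Q = [Cr³⁺]^2/[Fe²⁺]^3 = 8.34 × 10^4.
E = E° − (RT/nF) ln Q = 0.30 − (8.314×333)/(6×96485) × (11.331) = 0.300 − 0.054 = 0.246 V.

0.246 V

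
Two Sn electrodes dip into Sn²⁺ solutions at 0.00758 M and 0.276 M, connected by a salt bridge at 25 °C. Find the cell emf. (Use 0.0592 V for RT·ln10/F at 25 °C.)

Both half-cells are Sn²⁺/Sn, so E°_cell = 0. The concentrated side is the cathode; the cell reaction moves Sn²⁺ from high to low concentration with n = 2.
Q = [Sn²⁺]_dilute/[Sn²⁺]_conc = 0.00758/0.276 = 0.0275.
E = 0 − (0.0592/2) log Q = −(0.0592/2)(-1.561) = 0.0462 V.

0.046 V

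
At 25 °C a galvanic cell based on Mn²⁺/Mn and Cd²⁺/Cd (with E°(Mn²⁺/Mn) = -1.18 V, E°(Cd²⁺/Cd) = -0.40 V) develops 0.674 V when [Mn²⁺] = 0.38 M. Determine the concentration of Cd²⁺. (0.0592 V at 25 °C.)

1 × 10^-4 M

From the Nernst equation, log Q = n(E° − E)/0.0592 = 2(0.78 − 0.674)/0.0592 = 3.581, so Q = 3810.
With Q = [Mn²⁺]/[Cd²⁺] and the known concentrations, [Cd²⁺] in the denominator gives [Cd²⁺] = 1 × 10^-4 M.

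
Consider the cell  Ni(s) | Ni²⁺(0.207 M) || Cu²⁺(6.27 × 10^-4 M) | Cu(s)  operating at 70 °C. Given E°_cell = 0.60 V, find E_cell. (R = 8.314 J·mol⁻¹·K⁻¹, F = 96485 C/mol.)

0.514 V

Balancing electrons gives n = 2; the reaction quotient is Q = [Ni²⁺]/[Cu²⁺] = 330.
E = E° − (RT/nF) ln Q = 0.60 − (8.314×343)/(2×96485) × (5.800) = 0.600 − 0.086 = 0.514 V.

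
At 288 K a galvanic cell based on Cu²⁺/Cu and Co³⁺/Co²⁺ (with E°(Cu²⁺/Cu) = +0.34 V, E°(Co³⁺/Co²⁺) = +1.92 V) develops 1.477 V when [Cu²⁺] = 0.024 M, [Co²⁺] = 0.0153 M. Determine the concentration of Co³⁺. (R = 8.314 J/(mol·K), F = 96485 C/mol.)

From the Nernst equation, ln Q = nF(E° − E)/RT = 2×96485×(1.58 − 1.477)/(8.314×288) = 8.301, so Q = 4030.
With Q = [Cu²⁺]·[Co²⁺]^2/[Co³⁺]^2 and the known concentrations, [Co³⁺]^2 in the denominator gives [Co³⁺] = 3.7 × 10^-5 M.

3.7 × 10^-5 M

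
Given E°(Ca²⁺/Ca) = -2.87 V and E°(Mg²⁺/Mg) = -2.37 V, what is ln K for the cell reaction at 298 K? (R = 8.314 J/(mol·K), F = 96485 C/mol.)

E°_cell = -2.37 − (-2.87) = 0.50 V, with n = 2 electrons transferred.
At equilibrium E = 0, so the Nernst equation gives ln K = nFE°/RT = (2)(96485)(0.50)/((8.314)(298)) = 38.94.

ln K = 38.9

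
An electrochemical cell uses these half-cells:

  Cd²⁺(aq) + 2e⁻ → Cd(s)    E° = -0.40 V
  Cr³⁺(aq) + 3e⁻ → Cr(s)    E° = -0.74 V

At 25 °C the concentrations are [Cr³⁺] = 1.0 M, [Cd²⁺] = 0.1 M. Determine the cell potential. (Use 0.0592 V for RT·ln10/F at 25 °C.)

The Cd²⁺/Cd couple has the higher reduction potential and acts as the cathode, so E°_cell = -0.40 − (-0.74) = 0.34 V.
Balancing electrons gives n = 6; the reaction quotient is Q = [Cr³⁺]^2/[Cd²⁺]^3 = 1000.
At 25 °C, E = E° − (0.0592/n) log Q = 0.34 − (0.0592/6)(3.000) = 0.340 − 0.030 = 0.310 V.

0.310 V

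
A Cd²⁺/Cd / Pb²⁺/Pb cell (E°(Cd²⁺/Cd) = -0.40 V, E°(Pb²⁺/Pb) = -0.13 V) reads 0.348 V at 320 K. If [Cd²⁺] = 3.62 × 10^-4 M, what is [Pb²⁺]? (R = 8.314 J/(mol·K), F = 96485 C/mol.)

0.1 M

From the Nernst equation, ln Q = nF(E° − E)/RT = 2×96485×(0.27 − 0.348)/(8.314×320) = -5.657, so Q = 0.00349.
With Q = [Cd²⁺]/[Pb²⁺] and the known concentrations, [Pb²⁺] in the denominator gives [Pb²⁺] = 0.1 M.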